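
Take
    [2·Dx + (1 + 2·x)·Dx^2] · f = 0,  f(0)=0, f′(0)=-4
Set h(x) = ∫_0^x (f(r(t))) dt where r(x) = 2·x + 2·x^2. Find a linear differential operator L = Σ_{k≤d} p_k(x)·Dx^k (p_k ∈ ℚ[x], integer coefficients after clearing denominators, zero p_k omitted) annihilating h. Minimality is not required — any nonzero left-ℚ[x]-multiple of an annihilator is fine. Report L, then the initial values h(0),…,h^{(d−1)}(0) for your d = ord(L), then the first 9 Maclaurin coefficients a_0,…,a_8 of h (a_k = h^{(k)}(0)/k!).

L = 2·Dx^2 + (1 + 2·x)·Dx^3  (order 3).
h: a_k = 0, 0, -4, 8/3, -8/3, 16/5, -64/15, 128/21, -64/7, …
ICs: h(0) = 0, h′(0) = 0, h′′(0) = -8.

f: a_k = 0, -4, 4, -16/3, 8, -64/5, 64/3, -256/7, 64, …
Change of var in L_f (x↦r) gives L₀.
h=∫h₀ ⇒ L = L₀·Dx.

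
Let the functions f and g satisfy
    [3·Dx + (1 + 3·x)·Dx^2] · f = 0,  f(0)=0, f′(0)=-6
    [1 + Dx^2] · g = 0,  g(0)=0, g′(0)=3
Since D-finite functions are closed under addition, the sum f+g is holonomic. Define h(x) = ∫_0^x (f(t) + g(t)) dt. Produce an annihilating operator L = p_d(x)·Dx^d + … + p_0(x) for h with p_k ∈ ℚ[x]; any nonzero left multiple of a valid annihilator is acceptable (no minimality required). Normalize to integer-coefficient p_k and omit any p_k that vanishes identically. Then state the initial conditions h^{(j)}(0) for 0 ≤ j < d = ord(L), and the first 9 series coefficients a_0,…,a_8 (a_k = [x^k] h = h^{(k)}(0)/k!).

f: a_k = 0, -6, 9, -18, 81/2, -486/5, 243, -4374/7, 6561/4, …
g: a_k = 0, 3, 0, -1/2, 0, 1/40, 0, -1/1680, 0, …
f+g: L₀ = lclm(L_f,L_g), ord ≤ 2+2.
h=∫h₀ ⇒ L = L₀·Dx.
L = (165 + 18·x + 27·x^2)·Dx^2 + (19 + 63·x + 27·x^2 + 27·x^3)·Dx^3 + (165 + 18·x + 27·x^2)·Dx^4 + (19 + 63·x + 27·x^2 + 27·x^3)·Dx^5  (order 5).
h: a_k = 0, 0, -3/2, 3, -37/8, 81/10, -3887/240, 243/7, -1049761/13440, …
ICs: h(0) = 0, h′(0) = 0, h′′(0) = -3, h′′′(0) = 18, h′′′′(0) = -111.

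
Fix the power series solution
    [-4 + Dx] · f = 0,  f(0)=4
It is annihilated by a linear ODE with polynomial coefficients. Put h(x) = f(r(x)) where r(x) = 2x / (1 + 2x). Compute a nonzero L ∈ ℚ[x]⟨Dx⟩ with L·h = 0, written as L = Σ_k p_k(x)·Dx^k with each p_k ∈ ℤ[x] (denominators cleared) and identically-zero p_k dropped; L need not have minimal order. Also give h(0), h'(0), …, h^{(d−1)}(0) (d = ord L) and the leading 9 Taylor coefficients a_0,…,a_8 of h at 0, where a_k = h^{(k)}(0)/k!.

f: a_k = 4, 16, 32, 128/3, 128/3, 512/15, 1024/45, 4096/315, 2048/315, …
h₀=f(r): pull back L_f along r ⇒ L₀.
L = -8 + (1 + 4·x + 4·x^2)·Dx  (order 1).
h: a_k = 4, 32, 64, -128/3, -256/3, 3584/15, -11264/45, -34816/315, 323584/315, …
ICs: h(0) = 4.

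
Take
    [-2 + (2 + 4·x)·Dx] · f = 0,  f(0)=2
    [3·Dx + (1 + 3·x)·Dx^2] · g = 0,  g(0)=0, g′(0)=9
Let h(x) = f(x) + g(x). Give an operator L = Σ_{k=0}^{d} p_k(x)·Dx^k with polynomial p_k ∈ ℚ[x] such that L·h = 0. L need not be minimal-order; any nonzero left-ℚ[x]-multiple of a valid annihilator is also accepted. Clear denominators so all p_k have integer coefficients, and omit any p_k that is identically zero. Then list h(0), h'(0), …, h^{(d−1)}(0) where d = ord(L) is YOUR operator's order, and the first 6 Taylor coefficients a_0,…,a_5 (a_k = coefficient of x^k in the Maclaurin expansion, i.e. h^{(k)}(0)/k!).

L = (9 + 9·x)·Dx + (15 + 54·x + 45·x^2)·Dx^2 + (2 + 13·x + 27·x^2 + 18·x^3)·Dx^3  (order 3).
h: a_k = 2, 11, -29/2, 28, -62, 2951/20, …
ICs: h(0) = 2, h′(0) = 11, h′′(0) = -29.

f: a_k = 2, 2, -1, 1, -5/4, 7/4, …
g: a_k = 0, 9, -27/2, 27, -243/4, 729/5, …
L₀ := lclm(L_f,L_g); ord L₀ ≤ 1+2.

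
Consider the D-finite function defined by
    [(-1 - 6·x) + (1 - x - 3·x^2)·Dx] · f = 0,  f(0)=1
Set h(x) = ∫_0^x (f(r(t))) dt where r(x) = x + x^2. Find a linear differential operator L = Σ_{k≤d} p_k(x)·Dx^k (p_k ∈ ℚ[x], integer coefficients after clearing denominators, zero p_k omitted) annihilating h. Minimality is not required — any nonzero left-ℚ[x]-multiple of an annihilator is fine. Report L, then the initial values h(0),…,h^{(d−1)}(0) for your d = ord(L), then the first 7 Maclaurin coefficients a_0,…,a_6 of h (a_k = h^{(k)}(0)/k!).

f: a_k = 1, 1, 4, 7, 19, 40, 97, …
f∘r: x↦r, Dx↦Dx/r' in L_f ⇒ L₀.
h=∫₀ˣh₀: take L = L₀·Dx.
L = (1 + 8·x + 18·x^2 + 12·x^3)·Dx + (-1 + x + 4·x^2 + 6·x^3 + 3·x^4)·Dx^2  (order 2).
h: a_k = 0, 1, 1/2, 5/3, 15/4, 44/5, 137/6, …
ICs: h(0) = 0, h′(0) = 1.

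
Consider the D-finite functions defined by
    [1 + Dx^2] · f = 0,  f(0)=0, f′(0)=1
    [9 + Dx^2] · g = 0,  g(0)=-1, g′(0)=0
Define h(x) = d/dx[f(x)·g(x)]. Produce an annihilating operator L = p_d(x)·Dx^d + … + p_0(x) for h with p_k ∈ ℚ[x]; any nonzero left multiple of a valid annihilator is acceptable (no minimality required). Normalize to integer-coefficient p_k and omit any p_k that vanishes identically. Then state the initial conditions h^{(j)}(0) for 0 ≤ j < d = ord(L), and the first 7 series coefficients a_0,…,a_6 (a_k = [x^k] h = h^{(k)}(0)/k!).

L = 64 + 20·Dx^2 + Dx^4  (order 4).
h: a_k = -1, 0, 14, 0, -62/3, 0, 508/45, …
ICs: h(0) = -1, h′(0) = 0, h′′(0) = 28, h′′′(0) = 0.

f: a_k = 0, 1, 0, -1/6, 0, 1/120, 0, …
g: a_k = -1, 0, 9/2, 0, -27/8, 0, 81/80, …
f·g: L₀ = L_f ⊗_s L_g, ord ≤ 2·2.
Differentiate: ansatz ord ≤ ord L₀ ⇒ L.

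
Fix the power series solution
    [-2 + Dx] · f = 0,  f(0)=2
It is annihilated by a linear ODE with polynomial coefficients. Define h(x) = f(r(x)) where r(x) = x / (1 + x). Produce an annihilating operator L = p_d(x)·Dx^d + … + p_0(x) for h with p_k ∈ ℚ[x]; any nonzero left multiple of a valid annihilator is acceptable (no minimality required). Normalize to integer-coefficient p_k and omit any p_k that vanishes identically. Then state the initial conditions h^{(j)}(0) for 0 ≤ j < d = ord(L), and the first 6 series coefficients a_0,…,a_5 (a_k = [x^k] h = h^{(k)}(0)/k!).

L = -2 + (1 + 2·x + x^2)·Dx  (order 1).
h: a_k = 2, 4, 0, -4/3, 4/3, -4/5, …
ICs: h(0) = 2.

f: a_k = 2, 4, 4, 8/3, 4/3, 8/15, …
Substitute x→r, Dx→(1/r')Dx; clear ⇒ L₀.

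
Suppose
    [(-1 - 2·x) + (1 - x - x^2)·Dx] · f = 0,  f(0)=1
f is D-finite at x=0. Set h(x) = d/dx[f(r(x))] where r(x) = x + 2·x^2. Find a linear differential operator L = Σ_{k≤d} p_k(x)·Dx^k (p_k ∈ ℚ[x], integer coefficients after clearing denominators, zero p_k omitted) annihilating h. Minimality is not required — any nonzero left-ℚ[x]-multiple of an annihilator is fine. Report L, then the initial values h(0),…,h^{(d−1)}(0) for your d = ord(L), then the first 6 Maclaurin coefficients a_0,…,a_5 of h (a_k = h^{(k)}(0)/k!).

f: a_k = 1, 1, 2, 3, 5, 8, …
Change of var in L_f (x↦r) gives L₀.
h=h₀': d/dx-closure on L₀ ⇒ L.
L = (8 + 42·x + 126·x^2 + 208·x^3 + 408·x^4 + 480·x^5 + 320·x^6) + (-1 - 5·x - 3·x^2 + 18·x^3 + 80·x^4 + 120·x^5 + 112·x^6 + 64·x^7)·Dx  (order 1).
h: a_k = 1, 8, 33, 124, 420, 1422, …
ICs: h(0) = 1.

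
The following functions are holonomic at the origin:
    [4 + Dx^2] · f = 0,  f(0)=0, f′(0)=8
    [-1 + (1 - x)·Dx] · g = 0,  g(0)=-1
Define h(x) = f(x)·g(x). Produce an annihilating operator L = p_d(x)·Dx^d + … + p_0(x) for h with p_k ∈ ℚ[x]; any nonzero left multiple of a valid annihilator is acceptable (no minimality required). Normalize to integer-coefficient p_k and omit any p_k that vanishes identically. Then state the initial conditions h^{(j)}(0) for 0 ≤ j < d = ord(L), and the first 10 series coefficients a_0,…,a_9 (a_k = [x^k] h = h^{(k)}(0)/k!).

L = (-4 + 4·x) + 2·Dx + (-1 + x)·Dx^2  (order 2).
h: a_k = 0, -8, -8, -8/3, -8/3, -56/15, -56/15, -1144/315, -1144/315, -10312/2835, …
ICs: h(0) = 0, h′(0) = -8.

f: a_k = 0, 8, 0, -16/3, 0, 16/15, 0, -32/315, 0, 16/2835, …
g: a_k = -1, -1, -1, -1, -1, -1, -1, -1, -1, -1, …
Product ⇒ symmetric product L₀, ord ≤ 2.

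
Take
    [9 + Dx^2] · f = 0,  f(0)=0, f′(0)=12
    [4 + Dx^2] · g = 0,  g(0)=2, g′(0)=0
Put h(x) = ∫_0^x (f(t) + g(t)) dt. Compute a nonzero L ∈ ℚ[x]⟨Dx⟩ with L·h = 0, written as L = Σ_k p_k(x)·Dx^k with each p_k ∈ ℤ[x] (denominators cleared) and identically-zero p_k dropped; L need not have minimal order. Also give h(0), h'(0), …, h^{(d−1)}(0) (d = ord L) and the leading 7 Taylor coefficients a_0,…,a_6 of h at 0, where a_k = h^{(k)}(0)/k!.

L = 36·Dx + 13·Dx^3 + Dx^5  (order 5).
h: a_k = 0, 2, 6, -4/3, -9/2, 4/15, 27/20, …
ICs: h(0) = 0, h′(0) = 2, h′′(0) = 12, h′′′(0) = -8, h′′′′(0) = -108.

f: a_k = 0, 12, 0, -18, 0, 81/10, 0, …
g: a_k = 2, 0, -4, 0, 4/3, 0, -8/45, …
Sum ⇒ L₀ = lclm(L_f,L_g) in ℚ(x)⟨Dx⟩.
∫: right-multiply L₀ by Dx.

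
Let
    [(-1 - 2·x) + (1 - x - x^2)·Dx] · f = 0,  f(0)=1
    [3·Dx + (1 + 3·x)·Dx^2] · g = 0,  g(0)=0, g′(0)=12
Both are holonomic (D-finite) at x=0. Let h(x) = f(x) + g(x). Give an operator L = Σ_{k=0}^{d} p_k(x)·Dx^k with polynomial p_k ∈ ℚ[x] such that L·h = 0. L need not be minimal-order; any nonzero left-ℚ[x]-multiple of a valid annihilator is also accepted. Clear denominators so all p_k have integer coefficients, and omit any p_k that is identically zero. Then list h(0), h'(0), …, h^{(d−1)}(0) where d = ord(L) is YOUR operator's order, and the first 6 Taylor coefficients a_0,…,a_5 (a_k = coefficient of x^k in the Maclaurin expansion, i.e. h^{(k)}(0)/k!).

L = (126 + 342·x + 468·x^2 + 180·x^3 + 108·x^4)·Dx + (156·x + 576·x^2 + 672·x^3 + 378·x^4 + 180·x^5)·Dx^2 + (-7 - 35·x - 29·x^2 + 63·x^3 + 99·x^4 + 93·x^5 + 36·x^6)·Dx^3  (order 3).
h: a_k = 1, 13, -16, 39, -76, 1012/5, …
ICs: h(0) = 1, h′(0) = 13, h′′(0) = -32.

f: a_k = 1, 1, 2, 3, 5, 8, …
g: a_k = 0, 12, -18, 36, -81, 972/5, …
L₀ := lclm(L_f,L_g); ord L₀ ≤ 1+2.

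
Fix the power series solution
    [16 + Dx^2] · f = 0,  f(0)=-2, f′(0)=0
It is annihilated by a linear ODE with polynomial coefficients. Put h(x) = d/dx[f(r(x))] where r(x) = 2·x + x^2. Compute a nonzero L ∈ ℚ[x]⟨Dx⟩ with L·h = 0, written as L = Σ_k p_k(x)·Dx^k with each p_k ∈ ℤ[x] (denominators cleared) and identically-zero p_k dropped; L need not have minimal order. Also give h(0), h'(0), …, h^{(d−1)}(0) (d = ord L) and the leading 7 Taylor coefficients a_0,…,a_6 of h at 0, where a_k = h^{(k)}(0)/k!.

L = (67 + 256·x + 384·x^2 + 256·x^3 + 64·x^4) + (-3 - 3·x)·Dx + (1 + 2·x + x^2)·Dx^2  (order 2).
h: a_k = 0, 128, 192, -3904/3, -10240/3, 19456/15, 211456/15, …
ICs: h(0) = 0, h′(0) = 128.

f: a_k = -2, 0, 16, 0, -64/3, 0, 512/45, …
Substitute x→r, Dx→(1/r')Dx; clear ⇒ L₀.
Derive L from L₀ (diff closure).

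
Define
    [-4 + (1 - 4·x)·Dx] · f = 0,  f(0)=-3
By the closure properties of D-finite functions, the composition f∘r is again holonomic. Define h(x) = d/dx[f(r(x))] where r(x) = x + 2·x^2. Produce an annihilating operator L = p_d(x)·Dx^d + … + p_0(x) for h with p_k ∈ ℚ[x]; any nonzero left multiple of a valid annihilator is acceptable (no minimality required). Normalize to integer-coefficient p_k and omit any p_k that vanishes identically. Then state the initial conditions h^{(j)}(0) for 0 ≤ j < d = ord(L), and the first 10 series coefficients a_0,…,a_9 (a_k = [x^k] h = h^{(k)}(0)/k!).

L = (12 + 48·x + 96·x^2) + (-1 + 24·x^2 + 32·x^3)·Dx  (order 1).
h: a_k = -12, -144, -1152, -8448, -57600, -377856, -2408448, -15040512, -92454912, -561315840, …
ICs: h(0) = -12.

f: a_k = -3, -12, -48, -192, -768, -3072, -12288, -49152, -196608, -786432, …
Substitute x→r, Dx→(1/r')Dx; clear ⇒ L₀.
h=h₀': d/dx-closure on L₀ ⇒ L.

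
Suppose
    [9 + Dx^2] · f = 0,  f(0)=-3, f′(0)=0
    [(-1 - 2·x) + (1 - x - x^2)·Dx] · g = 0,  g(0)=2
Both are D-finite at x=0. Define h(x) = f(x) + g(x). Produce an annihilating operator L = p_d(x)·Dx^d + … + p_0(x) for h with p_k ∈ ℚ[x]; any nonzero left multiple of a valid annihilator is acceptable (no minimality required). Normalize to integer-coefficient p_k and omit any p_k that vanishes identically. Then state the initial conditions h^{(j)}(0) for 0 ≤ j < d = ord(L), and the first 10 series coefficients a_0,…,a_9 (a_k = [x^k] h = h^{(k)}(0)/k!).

f: a_k = -3, 0, 27/2, 0, -81/8, 0, 243/80, 0, -2187/4480, 0, …
g: a_k = 2, 2, 4, 6, 10, 16, 26, 42, 68, 110, …
h₀=f+g: left-lcm gives L₀, ord ≤ 3.
L = (-243 - 432·x + 81·x^2 - 216·x^3 - 405·x^4 - 162·x^5) + (117 - 225·x - 36·x^2 + 297·x^3 - 54·x^4 - 243·x^5 - 81·x^6)·Dx + (-27 - 48·x + 9·x^2 - 24·x^3 - 45·x^4 - 18·x^5)·Dx^2 + (13 - 25·x - 4·x^2 + 33·x^3 - 6·x^4 - 27·x^5 - 9·x^6)·Dx^3  (order 3).
h: a_k = -1, 2, 35/2, 6, -1/8, 16, 2323/80, 42, 302453/4480, 110, …
ICs: h(0) = -1, h′(0) = 2, h′′(0) = 35.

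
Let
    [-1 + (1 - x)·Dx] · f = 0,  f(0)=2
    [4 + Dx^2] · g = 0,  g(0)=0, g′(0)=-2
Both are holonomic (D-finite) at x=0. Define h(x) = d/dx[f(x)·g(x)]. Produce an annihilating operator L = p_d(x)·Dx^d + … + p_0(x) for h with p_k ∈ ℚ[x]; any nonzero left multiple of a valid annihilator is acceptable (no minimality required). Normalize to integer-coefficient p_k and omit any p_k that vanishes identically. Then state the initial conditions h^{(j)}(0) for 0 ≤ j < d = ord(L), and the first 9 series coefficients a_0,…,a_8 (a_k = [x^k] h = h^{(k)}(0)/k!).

f: a_k = 2, 2, 2, 2, 2, 2, 2, 2, 2, …
g: a_k = 0, -2, 0, 4/3, 0, -4/15, 0, 8/315, 0, …
h₀=f·g: eliminate ⇒ L₀, order ≤ 1·2.
h=h₀': d/dx-closure on L₀ ⇒ L.
L = (2 - 8·x + 4·x^2) + (-2 + 2·x)·Dx + (1 - 2·x + x^2)·Dx^2  (order 2).
h: a_k = -4, -8, -4, -16/3, -28/3, -56/5, -572/45, -4576/315, -5156/315, …
ICs: h(0) = -4, h′(0) = -8.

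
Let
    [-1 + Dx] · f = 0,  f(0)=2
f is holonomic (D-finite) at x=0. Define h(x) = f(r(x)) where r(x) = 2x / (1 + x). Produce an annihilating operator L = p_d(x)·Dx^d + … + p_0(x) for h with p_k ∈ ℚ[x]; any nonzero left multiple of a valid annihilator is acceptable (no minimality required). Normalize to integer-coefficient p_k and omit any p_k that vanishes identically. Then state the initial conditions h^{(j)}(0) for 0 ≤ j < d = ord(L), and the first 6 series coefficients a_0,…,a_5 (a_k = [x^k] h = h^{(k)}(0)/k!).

L = -2 + (1 + 2·x + x^2)·Dx  (order 1).
h: a_k = 2, 4, 0, -4/3, 4/3, -4/5, …
ICs: h(0) = 2.

f: a_k = 2, 2, 1, 1/3, 1/12, 1/60, …
h₀=f(r): pull back L_f along r ⇒ L₀.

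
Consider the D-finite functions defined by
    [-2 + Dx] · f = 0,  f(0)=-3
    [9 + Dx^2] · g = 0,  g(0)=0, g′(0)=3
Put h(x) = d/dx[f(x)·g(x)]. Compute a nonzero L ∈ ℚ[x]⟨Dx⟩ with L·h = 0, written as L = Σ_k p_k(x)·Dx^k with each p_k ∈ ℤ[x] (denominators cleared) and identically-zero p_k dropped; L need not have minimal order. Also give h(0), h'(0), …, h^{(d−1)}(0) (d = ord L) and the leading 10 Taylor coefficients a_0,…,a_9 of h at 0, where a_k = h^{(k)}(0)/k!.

L = 13 - 4·Dx + Dx^2  (order 2).
h: a_k = -9, -36, -27/2, 60, 597/8, 207/10, -1483/80, -17, -18801/4480, 12139/10080, …
ICs: h(0) = -9, h′(0) = -36.

f: a_k = -3, -6, -6, -4, -2, -4/5, -4/15, -8/105, -2/105, -4/945, …
g: a_k = 0, 3, 0, -9/2, 0, 81/40, 0, -243/560, 0, 243/4480, …
Product ⇒ symmetric product L₀, ord ≤ 2.
h₀' ⇒ L via d/dx closure of L₀.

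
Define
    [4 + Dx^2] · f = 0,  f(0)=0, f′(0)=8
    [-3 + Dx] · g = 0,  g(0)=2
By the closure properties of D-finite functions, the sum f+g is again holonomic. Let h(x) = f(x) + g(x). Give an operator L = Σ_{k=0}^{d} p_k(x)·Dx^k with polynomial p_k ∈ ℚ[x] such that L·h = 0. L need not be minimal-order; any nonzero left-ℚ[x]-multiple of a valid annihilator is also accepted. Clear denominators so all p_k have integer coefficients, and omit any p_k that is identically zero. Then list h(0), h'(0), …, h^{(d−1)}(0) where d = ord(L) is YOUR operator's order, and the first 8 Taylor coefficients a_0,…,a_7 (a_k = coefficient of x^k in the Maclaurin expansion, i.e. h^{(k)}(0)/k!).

L = -12 + 4·Dx - 3·Dx^2 + Dx^3  (order 3).
h: a_k = 2, 14, 9, 11/3, 27/4, 307/60, 81/40, 1931/2520, …
ICs: h(0) = 2, h′(0) = 14, h′′(0) = 18.

f: a_k = 0, 8, 0, -16/3, 0, 16/15, 0, -32/315, …
g: a_k = 2, 6, 9, 9, 27/4, 81/20, 81/40, 243/280, …
Sum ⇒ L₀ = lclm(L_f,L_g) in ℚ(x)⟨Dx⟩.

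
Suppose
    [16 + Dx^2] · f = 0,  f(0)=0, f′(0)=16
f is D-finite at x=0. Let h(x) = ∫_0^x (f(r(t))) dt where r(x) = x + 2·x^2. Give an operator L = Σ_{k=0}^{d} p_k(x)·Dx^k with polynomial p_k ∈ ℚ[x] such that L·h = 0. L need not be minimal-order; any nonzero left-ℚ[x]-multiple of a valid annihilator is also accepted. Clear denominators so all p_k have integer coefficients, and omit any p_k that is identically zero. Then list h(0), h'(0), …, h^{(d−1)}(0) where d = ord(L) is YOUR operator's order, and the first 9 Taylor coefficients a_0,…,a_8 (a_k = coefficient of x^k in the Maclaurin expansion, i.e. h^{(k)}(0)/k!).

f: a_k = 0, 16, 0, -128/3, 0, 512/15, 0, -4096/315, 0, …
h₀=f(r): pull back L_f along r ⇒ L₀.
h=∫₀ˣh₀: take L = L₀·Dx.
L = (16 + 192·x + 768·x^2 + 1024·x^3)·Dx - 4·Dx^2 + (1 + 4·x)·Dx^3  (order 3).
h: a_k = 0, 0, 8, 32/3, -32/3, -256/5, -3584/45, 0, 53248/315, …
ICs: h(0) = 0, h′(0) = 0, h′′(0) = 16.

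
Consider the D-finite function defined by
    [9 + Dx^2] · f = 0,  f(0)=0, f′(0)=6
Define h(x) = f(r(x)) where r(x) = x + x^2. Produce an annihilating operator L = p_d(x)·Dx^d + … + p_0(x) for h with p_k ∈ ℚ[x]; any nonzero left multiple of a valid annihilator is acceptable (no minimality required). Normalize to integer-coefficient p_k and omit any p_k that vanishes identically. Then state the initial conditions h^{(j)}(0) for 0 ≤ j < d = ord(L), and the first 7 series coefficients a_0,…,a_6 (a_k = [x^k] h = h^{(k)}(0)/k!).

L = (9 + 54·x + 108·x^2 + 72·x^3) - 2·Dx + (1 + 2·x)·Dx^2  (order 2).
h: a_k = 0, 6, 6, -9, -27, -459/20, 45/4, …
ICs: h(0) = 0, h′(0) = 6.

f: a_k = 0, 6, 0, -9, 0, 81/20, 0, …
Substitute x→r, Dx→(1/r')Dx; clear ⇒ L₀.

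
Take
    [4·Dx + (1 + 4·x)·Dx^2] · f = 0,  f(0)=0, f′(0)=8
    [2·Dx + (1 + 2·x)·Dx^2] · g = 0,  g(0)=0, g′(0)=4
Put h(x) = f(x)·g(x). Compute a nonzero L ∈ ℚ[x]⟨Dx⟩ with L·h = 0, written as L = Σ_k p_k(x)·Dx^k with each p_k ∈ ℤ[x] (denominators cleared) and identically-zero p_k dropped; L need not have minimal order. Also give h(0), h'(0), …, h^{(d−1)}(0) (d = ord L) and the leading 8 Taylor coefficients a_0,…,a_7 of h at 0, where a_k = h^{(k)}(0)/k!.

L = (160 + 768·x + 1024·x^2)·Dx + (264 + 2144·x + 5760·x^2 + 5120·x^3)·Dx^2 + (64 + 720·x + 2976·x^2 + 5376·x^3 + 3584·x^4)·Dx^3 + (3 + 44·x + 252·x^2 + 704·x^3 + 960·x^4 + 512·x^5)·Dx^4  (order 4).
h: a_k = 0, 0, 32, -96, 832/3, -832, 117376/45, -42496/5, …
ICs: h(0) = 0, h′(0) = 0, h′′(0) = 64, h′′′(0) = -576.

f: a_k = 0, 8, -16, 128/3, -128, 2048/5, -4096/3, 32768/7, …
g: a_k = 0, 4, -4, 16/3, -8, 64/5, -64/3, 256/7, …
f·g: L₀ = L_f ⊗_s L_g, ord ≤ 2·2.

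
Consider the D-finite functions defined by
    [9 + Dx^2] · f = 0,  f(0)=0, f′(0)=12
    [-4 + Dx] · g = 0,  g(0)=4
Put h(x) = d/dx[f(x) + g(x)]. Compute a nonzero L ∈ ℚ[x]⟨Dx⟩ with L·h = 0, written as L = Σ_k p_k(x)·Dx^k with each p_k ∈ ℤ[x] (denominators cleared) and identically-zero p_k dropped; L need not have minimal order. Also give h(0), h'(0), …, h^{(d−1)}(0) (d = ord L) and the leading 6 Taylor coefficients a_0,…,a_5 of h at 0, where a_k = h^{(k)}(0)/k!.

f: a_k = 0, 12, 0, -18, 0, 81/10, …
g: a_k = 4, 16, 32, 128/3, 128/3, 512/15, …
Weyl lclm of L_f,L_g ⇒ L₀ (ord ≤ 3).
Derive L from L₀ (diff closure).
L = 36 - 9·Dx + 4·Dx^2 - Dx^3  (order 3).
h: a_k = 28, 64, 74, 512/3, 1267/6, 2048/15, …
ICs: h(0) = 28, h′(0) = 64, h′′(0) = 148.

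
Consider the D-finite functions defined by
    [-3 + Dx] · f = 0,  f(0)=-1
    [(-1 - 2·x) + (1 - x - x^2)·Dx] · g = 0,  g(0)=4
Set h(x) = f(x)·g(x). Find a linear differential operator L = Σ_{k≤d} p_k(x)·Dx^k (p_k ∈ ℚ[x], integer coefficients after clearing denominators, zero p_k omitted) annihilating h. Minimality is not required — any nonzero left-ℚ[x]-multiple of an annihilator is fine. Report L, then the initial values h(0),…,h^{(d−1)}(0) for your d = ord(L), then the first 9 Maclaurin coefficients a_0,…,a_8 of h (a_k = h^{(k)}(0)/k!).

f: a_k = -1, -3, -9/2, -9/2, -27/8, -81/40, -81/80, -243/560, -729/4480, …
g: a_k = 4, 4, 8, 12, 20, 32, 52, 84, 136, …
h₀=f·g: eliminate ⇒ L₀, order ≤ 1·1.
L = (4 - x - 3·x^2) + (-1 + x + x^2)·Dx  (order 1).
h: a_k = -4, -16, -38, -72, -247/2, -1018/5, -6623/20, -18777/35, -972481/1120, …
ICs: h(0) = -4.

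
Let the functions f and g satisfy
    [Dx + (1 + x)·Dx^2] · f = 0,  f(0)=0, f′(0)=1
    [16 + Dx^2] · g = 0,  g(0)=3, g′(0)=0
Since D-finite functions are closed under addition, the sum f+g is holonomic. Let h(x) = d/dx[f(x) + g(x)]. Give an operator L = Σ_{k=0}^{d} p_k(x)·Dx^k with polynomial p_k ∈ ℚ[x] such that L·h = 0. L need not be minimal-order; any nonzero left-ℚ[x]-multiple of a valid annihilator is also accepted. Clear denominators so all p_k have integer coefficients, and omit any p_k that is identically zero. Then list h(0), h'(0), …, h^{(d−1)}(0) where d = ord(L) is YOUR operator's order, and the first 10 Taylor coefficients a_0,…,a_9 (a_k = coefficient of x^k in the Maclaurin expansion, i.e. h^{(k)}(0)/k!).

f: a_k = 0, 1, -1/2, 1/3, -1/4, 1/5, -1/6, 1/7, -1/8, 1/9, …
g: a_k = 3, 0, -24, 0, 32, 0, -256/15, 0, 512/105, 0, …
h₀=f+g: left-lcm gives L₀, ord ≤ 4.
Differentiate: ansatz ord ≤ ord L₀ ⇒ L.
L = (176 + 256·x + 128·x^2) + (144 + 400·x + 384·x^2 + 128·x^3)·Dx + (11 + 16·x + 8·x^2)·Dx^2 + (9 + 25·x + 24·x^2 + 8·x^3)·Dx^3  (order 3).
h: a_k = 1, -49, 1, 127, 1, -517/5, 1, 3991/105, 1, -9137/945, …
ICs: h(0) = 1, h′(0) = -49, h′′(0) = 2.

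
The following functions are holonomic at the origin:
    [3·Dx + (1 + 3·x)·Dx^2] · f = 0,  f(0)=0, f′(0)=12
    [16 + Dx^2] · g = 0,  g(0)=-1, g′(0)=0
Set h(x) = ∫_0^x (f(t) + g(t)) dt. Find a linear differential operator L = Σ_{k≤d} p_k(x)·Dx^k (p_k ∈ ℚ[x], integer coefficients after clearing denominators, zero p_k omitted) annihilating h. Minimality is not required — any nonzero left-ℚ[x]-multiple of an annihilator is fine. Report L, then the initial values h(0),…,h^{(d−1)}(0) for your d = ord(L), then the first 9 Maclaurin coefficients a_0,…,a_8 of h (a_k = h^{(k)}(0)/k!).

f: a_k = 0, 12, -18, 36, -81, 972/5, -486, 8748/7, -6561/2, …
g: a_k = -1, 0, 8, 0, -32/3, 0, 256/45, 0, -512/315, …
Sum ⇒ L₀ = lclm(L_f,L_g) in ℚ(x)⟨Dx⟩.
h=∫h₀ ⇒ L = L₀·Dx.
L = (1680 + 2304·x + 3456·x^2)·Dx^2 + (272 + 1584·x + 3456·x^2 + 3456·x^3)·Dx^3 + (105 + 144·x + 216·x^2)·Dx^4 + (17 + 99·x + 216·x^2 + 216·x^3)·Dx^5  (order 5).
h: a_k = 0, -1, 6, -10/3, 9, -55/3, 162/5, -21614/315, 2187/14, …
ICs: h(0) = 0, h′(0) = -1, h′′(0) = 12, h′′′(0) = -20, h′′′′(0) = 216.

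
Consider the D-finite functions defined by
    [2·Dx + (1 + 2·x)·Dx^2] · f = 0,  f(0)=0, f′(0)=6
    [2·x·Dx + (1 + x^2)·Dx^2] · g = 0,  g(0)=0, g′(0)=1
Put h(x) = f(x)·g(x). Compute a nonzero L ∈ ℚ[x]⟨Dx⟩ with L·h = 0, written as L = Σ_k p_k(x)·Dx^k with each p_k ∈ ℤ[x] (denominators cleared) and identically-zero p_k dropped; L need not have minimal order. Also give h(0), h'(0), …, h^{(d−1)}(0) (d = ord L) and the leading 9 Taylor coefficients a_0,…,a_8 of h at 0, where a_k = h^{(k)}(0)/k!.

f: a_k = 0, 6, -6, 8, -12, 96/5, -32, 384/7, -96, …
g: a_k = 0, 1, 0, -1/3, 0, 1/5, 0, -1/7, 0, …
Product ⇒ symmetric product L₀, ord ≤ 4.
L = (24 + 80·x + 88·x^2 + 240·x^3 + 240·x^4 + 208·x^5 + 16·x^7)·Dx + (12 + 80·x + 332·x^2 + 608·x^3 + 880·x^4 + 744·x^5 + 560·x^6 + 24·x^7 + 56·x^8)·Dx^2 + (12 + 52·x + 168·x^2 + 372·x^3 + 516·x^4 + 564·x^5 + 384·x^6 + 276·x^7 + 24·x^8 + 32·x^9)·Dx^3 + (2 + 12·x + 34·x^2 + 64·x^3 + 87·x^4 + 96·x^5 + 84·x^6 + 48·x^7 + 33·x^8 + 4·x^9 + 4·x^10)·Dx^4  (order 4).
h: a_k = 0, 0, 6, -6, 6, -10, 266/15, -146/5, 246/5, …
ICs: h(0) = 0, h′(0) = 0, h′′(0) = 12, h′′′(0) = -36.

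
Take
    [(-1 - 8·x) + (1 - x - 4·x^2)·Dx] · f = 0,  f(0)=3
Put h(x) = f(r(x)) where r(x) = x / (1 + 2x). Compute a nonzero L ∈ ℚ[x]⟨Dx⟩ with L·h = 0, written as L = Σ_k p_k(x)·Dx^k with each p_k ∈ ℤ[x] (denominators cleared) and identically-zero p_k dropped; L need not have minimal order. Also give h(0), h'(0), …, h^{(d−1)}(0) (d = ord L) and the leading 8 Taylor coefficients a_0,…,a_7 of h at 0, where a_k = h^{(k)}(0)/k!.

f: a_k = 3, 3, 15, 27, 87, 195, 543, 1323, …
h₀=f(r): pull back L_f along r ⇒ L₀.
L = (1 + 10·x) + (-1 - 5·x - 4·x^2 + 4·x^3)·Dx  (order 1).
h: a_k = 3, 3, 9, -21, 81, -285, 1017, -3621, …
ICs: h(0) = 3.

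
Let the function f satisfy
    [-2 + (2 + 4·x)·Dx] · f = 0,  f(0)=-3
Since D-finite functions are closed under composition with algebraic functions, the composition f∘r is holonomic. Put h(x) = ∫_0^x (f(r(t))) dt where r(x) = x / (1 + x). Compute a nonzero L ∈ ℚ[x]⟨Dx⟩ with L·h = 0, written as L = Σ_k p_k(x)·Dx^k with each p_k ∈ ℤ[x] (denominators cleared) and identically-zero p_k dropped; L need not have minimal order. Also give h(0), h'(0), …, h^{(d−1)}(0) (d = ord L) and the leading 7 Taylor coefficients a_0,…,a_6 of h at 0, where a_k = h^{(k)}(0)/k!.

f: a_k = -3, -3, 3/2, -3/2, 15/8, -21/8, 63/16, …
Substitute x→r, Dx→(1/r')Dx; clear ⇒ L₀.
∫: right-multiply L₀ by Dx.
L = -Dx + (1 + 4·x + 3·x^2)·Dx^2  (order 2).
h: a_k = 0, -3, -3/2, 3/2, -15/8, 111/40, -75/16, …
ICs: h(0) = 0, h′(0) = -3.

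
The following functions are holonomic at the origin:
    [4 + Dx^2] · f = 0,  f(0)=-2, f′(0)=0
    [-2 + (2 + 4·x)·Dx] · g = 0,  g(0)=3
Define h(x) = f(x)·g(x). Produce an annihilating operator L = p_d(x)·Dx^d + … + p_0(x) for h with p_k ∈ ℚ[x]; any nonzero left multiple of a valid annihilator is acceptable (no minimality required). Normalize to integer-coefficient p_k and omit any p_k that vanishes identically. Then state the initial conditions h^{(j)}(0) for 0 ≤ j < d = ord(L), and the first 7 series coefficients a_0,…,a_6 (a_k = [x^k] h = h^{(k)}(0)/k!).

L = (7 + 16·x + 16·x^2) + (-2 - 4·x)·Dx + (1 + 4·x + 4·x^2)·Dx^2  (order 2).
h: a_k = -6, -6, 15, 9, -25/4, -13/4, 349/120, …
ICs: h(0) = -6, h′(0) = -6.

f: a_k = -2, 0, 4, 0, -4/3, 0, 8/45, …
g: a_k = 3, 3, -3/2, 3/2, -15/8, 21/8, -63/16, …
f·g: L₀ = L_f ⊗_s L_g, ord ≤ 2·1.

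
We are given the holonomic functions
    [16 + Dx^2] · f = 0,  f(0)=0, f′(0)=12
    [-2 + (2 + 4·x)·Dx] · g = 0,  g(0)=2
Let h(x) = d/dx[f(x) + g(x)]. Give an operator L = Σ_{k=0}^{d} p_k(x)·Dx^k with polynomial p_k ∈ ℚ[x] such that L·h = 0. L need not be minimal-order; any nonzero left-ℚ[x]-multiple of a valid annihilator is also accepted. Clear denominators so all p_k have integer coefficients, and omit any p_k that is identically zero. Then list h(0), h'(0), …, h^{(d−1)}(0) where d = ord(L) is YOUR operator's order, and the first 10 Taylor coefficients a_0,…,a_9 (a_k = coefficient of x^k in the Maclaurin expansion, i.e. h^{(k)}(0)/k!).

L = (-496 - 1024·x - 1024·x^2) + (-304 - 1632·x - 3072·x^2 - 2048·x^3)·Dx + (-31 - 64·x - 64·x^2)·Dx^2 + (-19 - 102·x - 192·x^2 - 128·x^3)·Dx^3  (order 3).
h: a_k = 14, -2, -93, -5, 547/4, -63/4, -4727/120, -429/8, 806747/6720, -12155/64, …
ICs: h(0) = 14, h′(0) = -2, h′′(0) = -186.

f: a_k = 0, 12, 0, -32, 0, 128/5, 0, -1024/105, 0, 2048/945, …
g: a_k = 2, 2, -1, 1, -5/4, 7/4, -21/8, 33/8, -429/64, 715/64, …
f+g: L₀ = lclm(L_f,L_g), ord ≤ 2+1.
Derive L from L₀ (diff closure).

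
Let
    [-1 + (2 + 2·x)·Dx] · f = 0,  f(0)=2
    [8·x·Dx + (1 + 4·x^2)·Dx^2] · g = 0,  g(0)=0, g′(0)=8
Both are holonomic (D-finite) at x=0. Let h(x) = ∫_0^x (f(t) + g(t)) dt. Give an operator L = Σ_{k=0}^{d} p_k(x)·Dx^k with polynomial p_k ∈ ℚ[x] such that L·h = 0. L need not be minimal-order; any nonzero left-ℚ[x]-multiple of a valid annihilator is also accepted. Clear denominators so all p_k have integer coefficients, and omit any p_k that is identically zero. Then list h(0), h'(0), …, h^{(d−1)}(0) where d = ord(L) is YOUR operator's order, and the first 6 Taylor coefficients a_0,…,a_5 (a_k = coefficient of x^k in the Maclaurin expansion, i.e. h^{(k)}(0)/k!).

f: a_k = 2, 1, -1/4, 1/8, -5/64, 7/128, …
g: a_k = 0, 8, 0, -32/3, 0, 128/5, …
f+g: L₀ = lclm(L_f,L_g), ord ≤ 1+2.
h=∫h₀ ⇒ L = L₀·Dx.
L = (-16 - 40·x + 192·x^2 + 96·x^3)·Dx^2 + (-35 - 64·x + 328·x^2 + 768·x^3 + 336·x^4)·Dx^3 + (-2 + 30·x + 48·x^2 + 144·x^3 + 224·x^4 + 96·x^5)·Dx^4  (order 4).
h: a_k = 0, 2, 9/2, -1/12, -253/96, -1/64, …
ICs: h(0) = 0, h′(0) = 2, h′′(0) = 9, h′′′(0) = -1/2.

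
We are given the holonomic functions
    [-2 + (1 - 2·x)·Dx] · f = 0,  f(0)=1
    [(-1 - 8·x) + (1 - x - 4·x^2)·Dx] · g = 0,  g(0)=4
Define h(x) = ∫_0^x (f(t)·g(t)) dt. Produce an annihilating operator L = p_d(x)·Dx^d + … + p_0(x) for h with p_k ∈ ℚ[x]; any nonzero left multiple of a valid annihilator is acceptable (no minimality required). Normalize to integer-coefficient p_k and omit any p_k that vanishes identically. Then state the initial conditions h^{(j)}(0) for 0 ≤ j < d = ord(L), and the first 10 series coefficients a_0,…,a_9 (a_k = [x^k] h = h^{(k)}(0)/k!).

f: a_k = 1, 2, 4, 8, 16, 32, 64, 128, 256, 512, …
g: a_k = 4, 4, 20, 36, 116, 260, 724, 1764, 4660, 11716, …
f·g: L₀ = L_f ⊗_s L_g, ord ≤ 1·1.
Integrate: L := L₀·Dx.
L = (-3 - 4·x + 24·x^2)·Dx + (1 - 3·x - 2·x^2 + 8·x^3)·Dx^2  (order 2).
h: a_k = 0, 4, 6, 44/3, 31, 364/5, 494/3, 2700/7, 1791/2, 18988/9, …
ICs: h(0) = 0, h′(0) = 4.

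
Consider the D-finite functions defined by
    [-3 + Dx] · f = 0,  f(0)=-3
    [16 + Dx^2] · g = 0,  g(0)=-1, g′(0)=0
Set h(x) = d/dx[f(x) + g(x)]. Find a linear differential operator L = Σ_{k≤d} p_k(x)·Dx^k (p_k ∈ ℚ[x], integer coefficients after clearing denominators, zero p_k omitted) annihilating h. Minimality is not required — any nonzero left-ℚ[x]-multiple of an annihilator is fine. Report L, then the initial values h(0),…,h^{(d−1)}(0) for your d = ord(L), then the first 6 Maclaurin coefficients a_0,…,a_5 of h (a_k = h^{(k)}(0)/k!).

L = 48 - 16·Dx + 3·Dx^2 - Dx^3  (order 3).
h: a_k = -9, -11, -81/2, -499/6, -243/8, 1909/120, …
ICs: h(0) = -9, h′(0) = -11, h′′(0) = -81.

f: a_k = -3, -9, -27/2, -27/2, -81/8, -243/40, …
g: a_k = -1, 0, 8, 0, -32/3, 0, …
Weyl lclm of L_f,L_g ⇒ L₀ (ord ≤ 3).
h₀' ⇒ L via d/dx closure of L₀.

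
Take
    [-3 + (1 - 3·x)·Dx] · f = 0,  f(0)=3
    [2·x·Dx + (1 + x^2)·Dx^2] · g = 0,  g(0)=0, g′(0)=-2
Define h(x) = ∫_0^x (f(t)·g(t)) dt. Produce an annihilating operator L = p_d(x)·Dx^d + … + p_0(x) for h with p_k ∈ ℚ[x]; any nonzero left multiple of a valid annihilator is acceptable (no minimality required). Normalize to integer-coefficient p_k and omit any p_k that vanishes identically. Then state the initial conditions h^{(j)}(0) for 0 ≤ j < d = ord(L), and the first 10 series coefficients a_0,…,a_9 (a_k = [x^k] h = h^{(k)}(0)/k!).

f: a_k = 3, 9, 27, 81, 243, 729, 2187, 6561, 19683, 59049, …
g: a_k = 0, -2, 0, 2/3, 0, -2/5, 0, 2/7, 0, -2/9, …
Sym-product of L_f,L_g gives L₀ (≤ ord 2).
∫: right-multiply L₀ by Dx.
L = 6·x·Dx + (6 - 2·x + 12·x^2)·Dx^2 + (-1 + 3·x - x^2 + 3·x^3)·Dx^3  (order 3).
h: a_k = 0, 0, -3, -6, -13, -156/5, -391/5, -7038/35, -18471/35, -49256/35, …
ICs: h(0) = 0, h′(0) = 0, h′′(0) = -6.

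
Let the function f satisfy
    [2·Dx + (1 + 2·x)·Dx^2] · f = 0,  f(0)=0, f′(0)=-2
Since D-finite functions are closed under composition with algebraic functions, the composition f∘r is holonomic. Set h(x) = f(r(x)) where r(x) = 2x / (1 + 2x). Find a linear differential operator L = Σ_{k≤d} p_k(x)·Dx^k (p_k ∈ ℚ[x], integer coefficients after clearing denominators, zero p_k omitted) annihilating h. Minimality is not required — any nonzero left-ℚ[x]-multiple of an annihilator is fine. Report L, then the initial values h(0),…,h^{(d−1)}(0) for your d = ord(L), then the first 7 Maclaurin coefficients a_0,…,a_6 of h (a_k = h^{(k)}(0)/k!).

L = (8 + 24·x)·Dx + (1 + 8·x + 12·x^2)·Dx^2  (order 2).
h: a_k = 0, -4, 16, -208/3, 320, -7744/5, 23296/3, …
ICs: h(0) = 0, h′(0) = -4.

f: a_k = 0, -2, 2, -8/3, 4, -32/5, 32/3, …
h₀=f(r): pull back L_f along r ⇒ L₀.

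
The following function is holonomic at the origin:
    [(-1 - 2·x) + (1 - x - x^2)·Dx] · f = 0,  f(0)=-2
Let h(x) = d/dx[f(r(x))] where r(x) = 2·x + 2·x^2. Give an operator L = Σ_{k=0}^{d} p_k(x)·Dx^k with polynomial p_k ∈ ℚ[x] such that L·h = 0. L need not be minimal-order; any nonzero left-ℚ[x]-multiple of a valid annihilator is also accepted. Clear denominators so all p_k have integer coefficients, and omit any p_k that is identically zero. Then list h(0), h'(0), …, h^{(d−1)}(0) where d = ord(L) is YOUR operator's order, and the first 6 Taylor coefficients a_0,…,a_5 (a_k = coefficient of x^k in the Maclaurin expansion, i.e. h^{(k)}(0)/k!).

f: a_k = -2, -2, -4, -6, -10, -16, …
Substitute x→r, Dx→(1/r')Dx; clear ⇒ L₀.
Differentiate: ansatz ord ≤ ord L₀ ⇒ L.
L = (10 + 20·x + 60·x^2 + 80·x^3 + 40·x^4) + (-1 + 10·x^2 + 20·x^3 + 20·x^4 + 8·x^5)·Dx  (order 1).
h: a_k = -4, -40, -240, -1280, -6480, -31392, …
ICs: h(0) = -4.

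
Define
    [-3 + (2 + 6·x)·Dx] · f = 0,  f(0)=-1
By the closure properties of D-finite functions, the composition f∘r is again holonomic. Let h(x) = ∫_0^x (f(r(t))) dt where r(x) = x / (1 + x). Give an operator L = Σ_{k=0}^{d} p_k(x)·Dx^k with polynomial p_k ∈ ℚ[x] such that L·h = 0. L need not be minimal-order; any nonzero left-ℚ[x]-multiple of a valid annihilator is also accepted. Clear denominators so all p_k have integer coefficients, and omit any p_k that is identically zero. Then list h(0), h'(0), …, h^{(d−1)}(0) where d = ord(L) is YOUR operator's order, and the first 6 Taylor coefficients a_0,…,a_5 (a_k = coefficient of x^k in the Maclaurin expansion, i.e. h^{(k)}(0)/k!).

f: a_k = -1, -3/2, 9/8, -27/16, 405/128, -1701/256, …
Substitute x→r, Dx→(1/r')Dx; clear ⇒ L₀.
∫: right-multiply L₀ by Dx.
L = -3·Dx + (2 + 10·x + 8·x^2)·Dx^2  (order 2).
h: a_k = 0, -1, -3/4, 7/8, -87/64, 1677/640, …
ICs: h(0) = 0, h′(0) = -1.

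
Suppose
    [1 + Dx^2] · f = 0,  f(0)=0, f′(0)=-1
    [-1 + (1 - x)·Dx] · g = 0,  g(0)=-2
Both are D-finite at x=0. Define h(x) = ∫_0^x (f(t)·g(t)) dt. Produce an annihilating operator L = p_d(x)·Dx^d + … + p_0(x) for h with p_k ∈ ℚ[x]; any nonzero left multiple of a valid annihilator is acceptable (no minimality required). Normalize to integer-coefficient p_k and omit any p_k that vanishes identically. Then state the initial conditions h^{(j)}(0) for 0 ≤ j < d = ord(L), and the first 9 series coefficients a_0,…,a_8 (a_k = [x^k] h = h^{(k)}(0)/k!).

L = (-1 + x)·Dx + 2·Dx^2 + (-1 + x)·Dx^3  (order 3).
h: a_k = 0, 0, 1, 2/3, 5/12, 1/3, 101/360, 101/420, 4241/20160, …
ICs: h(0) = 0, h′(0) = 0, h′′(0) = 2.

f: a_k = 0, -1, 0, 1/6, 0, -1/120, 0, 1/5040, 0, …
g: a_k = -2, -2, -2, -2, -2, -2, -2, -2, -2, …
L₀ := L_f ⊗_s L_g (sym. prod.), ord ≤ 2.
h=∫₀ˣh₀: take L = L₀·Dx.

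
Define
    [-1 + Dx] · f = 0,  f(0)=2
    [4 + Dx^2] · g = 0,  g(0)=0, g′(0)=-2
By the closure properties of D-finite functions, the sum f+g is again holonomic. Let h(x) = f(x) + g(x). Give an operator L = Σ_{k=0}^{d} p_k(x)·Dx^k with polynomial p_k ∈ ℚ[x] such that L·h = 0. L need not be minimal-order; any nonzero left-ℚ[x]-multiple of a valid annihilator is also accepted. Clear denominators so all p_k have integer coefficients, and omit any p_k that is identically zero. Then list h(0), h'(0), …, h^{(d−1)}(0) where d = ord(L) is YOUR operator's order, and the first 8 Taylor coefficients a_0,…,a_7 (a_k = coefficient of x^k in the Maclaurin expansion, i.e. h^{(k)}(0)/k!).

L = -4 + 4·Dx - Dx^2 + Dx^3  (order 3).
h: a_k = 2, 0, 1, 5/3, 1/12, -1/4, 1/360, 13/504, …
ICs: h(0) = 2, h′(0) = 0, h′′(0) = 2.

f: a_k = 2, 2, 1, 1/3, 1/12, 1/60, 1/360, 1/2520, …
g: a_k = 0, -2, 0, 4/3, 0, -4/15, 0, 8/315, …
h₀=f+g: left-lcm gives L₀, ord ≤ 3.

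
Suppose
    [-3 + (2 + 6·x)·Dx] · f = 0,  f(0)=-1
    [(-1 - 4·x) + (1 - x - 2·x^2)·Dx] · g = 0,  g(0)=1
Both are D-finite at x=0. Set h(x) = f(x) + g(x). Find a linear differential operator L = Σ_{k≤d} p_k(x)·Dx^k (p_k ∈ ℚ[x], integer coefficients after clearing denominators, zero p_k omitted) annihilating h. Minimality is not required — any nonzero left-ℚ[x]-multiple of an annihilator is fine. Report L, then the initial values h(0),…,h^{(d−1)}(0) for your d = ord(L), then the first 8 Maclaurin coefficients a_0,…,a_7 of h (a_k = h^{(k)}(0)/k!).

L = (45 + 207·x + 306·x^2 + 360·x^3) + (-33 - 174·x - 573·x^2 - 1044·x^3 - 900·x^4)·Dx + (-2 + 30·x + 138·x^2 - 38·x^3 - 504·x^4 - 360·x^5)·Dx^2  (order 2).
h: a_k = 0, -1/2, 33/8, 53/16, 1813/128, 3675/256, 59341/1024, 101909/2048, …
ICs: h(0) = 0, h′(0) = -1/2.

f: a_k = -1, -3/2, 9/8, -27/16, 405/128, -1701/256, 15309/1024, -72171/2048, …
g: a_k = 1, 1, 3, 5, 11, 21, 43, 85, …
f+g: L₀ = lclm(L_f,L_g), ord ≤ 1+1.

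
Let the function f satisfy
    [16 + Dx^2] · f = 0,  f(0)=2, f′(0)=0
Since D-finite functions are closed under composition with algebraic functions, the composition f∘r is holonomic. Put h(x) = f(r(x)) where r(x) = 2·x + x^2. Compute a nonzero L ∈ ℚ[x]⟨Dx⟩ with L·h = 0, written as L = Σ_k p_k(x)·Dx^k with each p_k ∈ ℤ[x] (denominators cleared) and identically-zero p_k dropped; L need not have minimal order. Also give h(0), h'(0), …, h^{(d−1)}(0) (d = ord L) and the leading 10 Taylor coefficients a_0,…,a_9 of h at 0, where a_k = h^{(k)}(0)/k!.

L = (64 + 192·x + 192·x^2 + 64·x^3) - Dx + (1 + x)·Dx^2  (order 2).
h: a_k = 2, 0, -64, -64, 976/3, 2048/3, -9728/45, -30208/15, -591296/315, 475136/315, …
ICs: h(0) = 2, h′(0) = 0.

f: a_k = 2, 0, -16, 0, 64/3, 0, -512/45, 0, 1024/315, 0, …
L₀ from L_f via x↦r, Dx↦r'^{-1}Dx.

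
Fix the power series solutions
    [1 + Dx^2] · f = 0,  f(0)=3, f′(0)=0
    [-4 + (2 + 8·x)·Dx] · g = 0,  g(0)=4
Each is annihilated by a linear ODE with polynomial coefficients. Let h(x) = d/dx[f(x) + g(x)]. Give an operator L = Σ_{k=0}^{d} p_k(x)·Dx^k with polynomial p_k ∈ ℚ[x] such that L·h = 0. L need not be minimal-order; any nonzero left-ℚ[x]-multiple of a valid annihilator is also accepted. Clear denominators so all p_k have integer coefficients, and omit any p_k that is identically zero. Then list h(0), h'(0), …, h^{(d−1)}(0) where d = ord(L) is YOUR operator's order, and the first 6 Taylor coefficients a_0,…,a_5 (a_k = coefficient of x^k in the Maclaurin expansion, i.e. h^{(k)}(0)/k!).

L = (-122 - 16·x - 32·x^2) + (-13 - 60·x - 48·x^2 - 64·x^3)·Dx + (-122 - 16·x - 32·x^2)·Dx^2 + (-13 - 60·x - 48·x^2 - 64·x^3)·Dx^3  (order 3).
h: a_k = 8, -19, 48, -319/2, 560, -80641/40, …
ICs: h(0) = 8, h′(0) = -19, h′′(0) = 96.

f: a_k = 3, 0, -3/2, 0, 1/8, 0, …
g: a_k = 4, 8, -8, 16, -40, 112, …
Weyl lclm of L_f,L_g ⇒ L₀ (ord ≤ 3).
Differentiate: ansatz ord ≤ ord L₀ ⇒ L.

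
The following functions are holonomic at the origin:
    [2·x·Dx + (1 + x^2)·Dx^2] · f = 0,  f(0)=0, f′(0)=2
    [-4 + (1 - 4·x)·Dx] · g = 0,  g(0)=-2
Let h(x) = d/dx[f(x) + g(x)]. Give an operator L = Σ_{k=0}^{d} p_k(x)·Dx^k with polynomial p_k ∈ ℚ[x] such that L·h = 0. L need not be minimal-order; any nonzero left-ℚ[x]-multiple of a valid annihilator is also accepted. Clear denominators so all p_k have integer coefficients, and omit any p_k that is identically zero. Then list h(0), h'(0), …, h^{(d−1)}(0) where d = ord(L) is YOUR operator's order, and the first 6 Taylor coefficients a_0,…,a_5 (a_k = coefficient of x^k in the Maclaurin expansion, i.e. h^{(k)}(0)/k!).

f: a_k = 0, 2, 0, -2/3, 0, 2/5, …
g: a_k = -2, -8, -32, -128, -512, -2048, …
Weyl lclm of L_f,L_g ⇒ L₀ (ord ≤ 3).
h₀' ⇒ L via d/dx closure of L₀.
L = (8 - 128·x - 24·x^2) + (-49 + 8·x - 109·x^2 - 24·x^3)·Dx + (4 - 15·x - 15·x^3 - 4·x^4)·Dx^2  (order 2).
h: a_k = -6, -64, -386, -2048, -10238, -49152, …
ICs: h(0) = -6, h′(0) = -64.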